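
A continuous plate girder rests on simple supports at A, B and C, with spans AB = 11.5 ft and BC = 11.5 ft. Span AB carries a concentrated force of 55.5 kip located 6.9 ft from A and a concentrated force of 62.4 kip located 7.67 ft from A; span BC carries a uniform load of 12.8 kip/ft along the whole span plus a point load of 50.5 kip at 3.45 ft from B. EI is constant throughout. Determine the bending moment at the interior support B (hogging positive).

Insert a hinge at B; M_B is the redundant, and each span becomes simply supported.
End slopes at the hinge B, treating each span as simply supported:
  span AB: point load 55.5 at a = 6.9: Pab(L + a)/(6LEI) = 469.8/EI
  span AB: point load 62.4 at a = 7.67: Pab(L + a)/(6LEI) = 509.3/EI
  span BC: UDL 12.8: wL³/(24EI) = 811.1/EI
  span BC: point load 50.5 at a = 3.45: Pab(L + b)/(6LEI) = 397.4/EI
  relative rotation θ_0 = (979 + 1209)/EI = 2188/EI
A unit hogging moment at B produces rotation L₁/(3EI) + L₂/(3EI) = 7.667/EI.
Slope continuity at B: θ_0 = M_B·7.667/EI, so M_B = 2188/7.667 = 285.3 kip·ft (hogging).

M_B = 285.3 kip·ft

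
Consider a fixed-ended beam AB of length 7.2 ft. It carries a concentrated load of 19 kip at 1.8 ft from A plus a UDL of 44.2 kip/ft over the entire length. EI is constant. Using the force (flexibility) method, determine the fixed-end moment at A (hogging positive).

Take the two fixed-end moments M_A, M_B as redundants; the released structure is the simple span AB.
End rotations of the released simple span under the applied load (×1/EI):
  at A: point load 19 at a = 1.8: Pab(L + b)/(6LEI) = 53.87/EI
  at B: point load 19 at a = 1.8: Pab(L + a)/(6LEI) = 38.48/EI
  at A: UDL 44.2: wL³/(24EI) = 687.4/EI
  at B: UDL 44.2: wL³/(24EI) = 687.4/EI
  θ_A0 = 741.3/EI,  θ_B0 = 725.9/EI
Flexibility coefficients: a unit moment at one end gives L/(3EI) there and L/(6EI) at the far end, so f₁₁ = f₂₂ = 2.4/EI and f₁₂ = f₂₁ = 1.2/EI.
Compatibility — zero rotation at each built-in end:
  2.4 M_A + 1.2 M_B = 741.3
  1.2 M_A + 2.4 M_B = 725.9
Solving the pair gives M_A = 210.2 kip·ft and M_B = 197.4 kip·ft (hogging).

M_A = 210.2 kip·ft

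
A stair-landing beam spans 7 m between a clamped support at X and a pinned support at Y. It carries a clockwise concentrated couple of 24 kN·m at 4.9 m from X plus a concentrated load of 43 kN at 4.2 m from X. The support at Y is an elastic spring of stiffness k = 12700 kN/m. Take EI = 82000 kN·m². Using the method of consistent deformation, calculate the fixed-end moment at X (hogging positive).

Release the roller at Y. Primary structure: cantilever fixed at X.
Downward deflection at the released point Y due to the loads:
  clockwise couple 24 at a = 4.9: M₀a(2L − a)/(2EI) = 535.1/EI
  point load 43 at a = 4.2: Pa²(3L − a)/(6EI) = 2124/EI
  δ_0 = 2659/EI
Flexibility coefficient — unit upward force at Y: δ_{YY} = L³/(3EI) = 114.3/EI.
With EI = 82000 kN·m²: δ_0 = 0.032426 m and δ_{YY} = 0.001394 m/kN.
Compatibility — the spring shortens by R_Y/k under the reaction it provides: δ_0 − R_Y·δ_{YY} = R_Y/k. With 1/k = 0.000079 m/kN, R_Y = δ_0 / (δ_{YY} + 1/k) = 0.032426 / (0.001394 + 0.000079) = 22.01 kN.
Moment equilibrium about X: M_X = Σ(load moments about X) − R_Y·L = 204.6 − 22.01×7 = 50.51 kN·m.

M_X = 50.51 kN·m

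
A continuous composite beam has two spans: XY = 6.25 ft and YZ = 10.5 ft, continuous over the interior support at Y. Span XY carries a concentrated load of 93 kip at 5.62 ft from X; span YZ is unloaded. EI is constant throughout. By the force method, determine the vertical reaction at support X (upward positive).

Insert a hinge at Y; M_Y is the redundant, and each span becomes simply supported.
End slopes at the hinge Y, treating each span as simply supported:
  span XY: point load 93 at a = 5.62: Pab(L + a)/(6LEI) = 104.2/EI
  relative rotation θ_0 = (104.2 + 0)/EI = 104.2/EI
A unit hogging moment at Y produces rotation L₁/(3EI) + L₂/(3EI) = 5.583/EI.
Slope continuity at Y: θ_0 = M_Y·5.583/EI, so M_Y = 104.2/5.583 = 18.67 kip·ft (hogging).
Span XY, ΣM about X with M_Y applied at Y: R_Y^{XY}·6.25 = 522.7 + 18.67, so R_Y^{XY} = 86.61 kip and R_X = 93 − 86.61 = 6.388 kip.

R_X = 6.388 kip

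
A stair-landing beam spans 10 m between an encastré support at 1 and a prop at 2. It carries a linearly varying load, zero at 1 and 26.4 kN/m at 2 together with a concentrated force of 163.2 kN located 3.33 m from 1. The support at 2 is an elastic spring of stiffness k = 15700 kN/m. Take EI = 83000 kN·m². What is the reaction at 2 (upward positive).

Take the reaction at 2 as the redundant and release it; the primary structure is a cantilever fixed at 1.
Primary-structure tip deflection at 2 by superposition:
  triangular load, peak 26.4 at the free end: 11w₀L⁴/(120EI) = 24200/EI
  point load 163.2 at a = 3.33: Pa²(3L − a)/(6EI) = 8044/EI
  δ_0 = 32244/EI
Tip deflection under a unit load at 2: L³/(3EI) = 333.3/EI.
With EI = 83000 kN·m²: δ_0 = 0.38848 m and δ_{22} = 0.004016 m/kN.
Compatibility — the spring shortens by R_2/k under the reaction it provides: δ_0 − R_2·δ_{22} = R_2/k. With 1/k = 0.000064 m/kN, R_2 = δ_0 / (δ_{22} + 1/k) = 0.38848 / (0.004016 + 0.000064) = 95.22 kN.

R_2 = 95.22 kN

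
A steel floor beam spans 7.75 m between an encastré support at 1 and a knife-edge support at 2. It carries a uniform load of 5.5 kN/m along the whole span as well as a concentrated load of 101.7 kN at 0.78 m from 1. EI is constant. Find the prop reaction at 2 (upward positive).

Choose R_2 as the redundant. The primary structure is the cantilever fixed at 1.
Deflection at 2 on the released cantilever, summing each load's contribution:
  UDL 5.5: wL⁴/(8EI) = 2480/EI
  point load 101.7 at a = 0.78: Pa²(3L − a)/(6EI) = 231.7/EI
  δ_0 = 2712/EI
Flexibility coefficient — unit upward force at 2: δ_{22} = L³/(3EI) = 155.2/EI.
The prop prevents deflection at 2: R_2 = δ_0/δ_{22} = 2712/155.2 = 17.48 kN.

R_2 = 17.48 kN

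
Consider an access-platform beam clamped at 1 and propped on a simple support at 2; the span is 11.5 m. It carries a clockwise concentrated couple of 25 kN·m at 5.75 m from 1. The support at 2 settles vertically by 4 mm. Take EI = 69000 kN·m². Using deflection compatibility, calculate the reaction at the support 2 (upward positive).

R_2 = 1.901 kN

Release the roller at 2. Primary structure: cantilever fixed at 1.
Downward deflection at the released point 2 due to the loads:
  clockwise couple 25 at a = 5.75: M₀a(2L − a)/(2EI) = 1240/EI
Flexibility coefficient — unit upward force at 2: δ_{22} = L³/(3EI) = 507/EI.
With EI = 69000 kN·m²: δ_0 = 0.017969 m and δ_{22} = 0.007347 m/kN.
Compatibility — the beam at 2 must follow the support down by 0.004 m: δ_0 − R_2·δ_{22} = 0.004, so R_2 = (0.017969 − 0.004)/0.007347 = 1.901 kN.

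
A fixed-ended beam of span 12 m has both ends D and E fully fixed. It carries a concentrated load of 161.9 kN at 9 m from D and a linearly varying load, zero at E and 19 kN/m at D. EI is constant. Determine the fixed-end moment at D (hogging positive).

M_D = 227.9 kN·m

Take the two fixed-end moments M_D, M_E as redundants; the released structure is the simple span DE.
End rotations of the released simple span under the applied load (×1/EI):
  at D: point load 161.9 at a = 9: Pab(L + b)/(6LEI) = 910.7/EI
  at E: point load 161.9 at a = 9: Pab(L + a)/(6LEI) = 1275/EI
  at D: triangular load, peak 19: w₀L³/(45EI) = 729.6/EI
  at E: triangular load, peak 19: 7w₀L³/(360EI) = 638.4/EI
  θ_D0 = 1640/EI,  θ_E0 = 1913/EI
Flexibility coefficients: a unit moment at one end gives L/(3EI) there and L/(6EI) at the far end, so f₁₁ = f₂₂ = 4/EI and f₁₂ = f₂₁ = 2/EI.
Compatibility — zero rotation at each built-in end:
  4 M_D + 2 M_E = 1640
  2 M_D + 4 M_E = 1913
Solving the pair gives M_D = 227.9 kN·m and M_E = 364.4 kN·m (hogging).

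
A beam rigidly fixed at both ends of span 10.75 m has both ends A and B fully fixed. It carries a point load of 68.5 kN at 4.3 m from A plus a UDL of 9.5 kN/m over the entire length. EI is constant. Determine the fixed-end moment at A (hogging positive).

Release both end moments; the primary structure is a simply-supported span AB with redundants M_A and M_B.
Simple-span end rotations at A and B under the given loads:
  at A: point load 68.5 at a = 4.3: Pab(L + b)/(6LEI) = 506.6/EI
  at B: point load 68.5 at a = 4.3: Pab(L + a)/(6LEI) = 443.3/EI
  at A: UDL 9.5: wL³/(24EI) = 491.7/EI
  at B: UDL 9.5: wL³/(24EI) = 491.7/EI
  θ_A0 = 998.4/EI,  θ_B0 = 935/EI
Flexibility coefficients: a unit moment at one end gives L/(3EI) there and L/(6EI) at the far end, so f₁₁ = f₂₂ = 3.583/EI and f₁₂ = f₂₁ = 1.792/EI.
Compatibility — zero rotation at each built-in end:
  3.583 M_A + 1.792 M_B = 998.4
  1.792 M_A + 3.583 M_B = 935
Solving the pair gives M_A = 197.5 kN·m and M_B = 162.2 kN·m (hogging).

M_A = 197.5 kN·m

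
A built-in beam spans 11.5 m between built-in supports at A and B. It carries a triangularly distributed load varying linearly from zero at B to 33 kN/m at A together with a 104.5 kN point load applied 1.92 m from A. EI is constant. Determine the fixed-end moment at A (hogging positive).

M_A = 357.4 kN·m

Release both end moments; the primary structure is a simply-supported span AB with redundants M_A and M_B.
End rotations of the released simple span under the applied load (×1/EI):
  at A: triangular load, peak 33: w₀L³/(45EI) = 1115/EI
  at B: triangular load, peak 33: 7w₀L³/(360EI) = 975.9/EI
  at A: point load 104.5 at a = 1.92: Pab(L + b)/(6LEI) = 587.2/EI
  at B: point load 104.5 at a = 1.92: Pab(L + a)/(6LEI) = 373.8/EI
  θ_A0 = 1703/EI,  θ_B0 = 1350/EI
Flexibility coefficients: a unit moment at one end gives L/(3EI) there and L/(6EI) at the far end, so f₁₁ = f₂₂ = 3.833/EI and f₁₂ = f₂₁ = 1.917/EI.
Compatibility — zero rotation at each built-in end:
  3.833 M_A + 1.917 M_B = 1703
  1.917 M_A + 3.833 M_B = 1350
Solving the pair gives M_A = 357.4 kN·m and M_B = 173.4 kN·m (hogging).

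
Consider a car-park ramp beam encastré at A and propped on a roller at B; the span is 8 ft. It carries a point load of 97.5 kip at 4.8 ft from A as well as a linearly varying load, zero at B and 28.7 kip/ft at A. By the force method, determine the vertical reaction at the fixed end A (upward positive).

Take the reaction at B as the redundant and release it; the primary structure is a cantilever fixed at A.
Downward deflection at the released point B due to the loads:
  point load 97.5 at a = 4.8: Pa²(3L − a)/(6EI) = 7188/EI
  triangular load, peak 28.7 at the fixed end: w₀L⁴/(30EI) = 3919/EI
  δ_0 = 11107/EI
Flexibility coefficient — unit upward force at B: δ_{BB} = L³/(3EI) = 170.7/EI.
Compatibility at B: δ_0 − R_B·δ_{BB} = 0, so R_B = 11107/170.7 = 65.08 kip.
Vertical equilibrium: R_A = ΣP − R_B = 212.3 − 65.08 = 147.2 kip.

R_A = 147.2 kip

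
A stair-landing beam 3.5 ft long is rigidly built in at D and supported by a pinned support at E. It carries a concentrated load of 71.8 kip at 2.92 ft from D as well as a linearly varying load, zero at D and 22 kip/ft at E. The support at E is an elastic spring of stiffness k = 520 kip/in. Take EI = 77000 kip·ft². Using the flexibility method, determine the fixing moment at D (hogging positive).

Take the reaction at E as the redundant and release it; the primary structure is a cantilever fixed at D.
Primary-structure tip deflection at E by superposition:
  point load 71.8 at a = 2.92: Pa²(3L − a)/(6EI) = 773.4/EI
  triangular load, peak 22 at the free end: 11w₀L⁴/(120EI) = 302.6/EI
  δ_0 = 1076/EI
Flexibility coefficient — unit upward force at E: δ_{EE} = L³/(3EI) = 14.29/EI.
With EI = 77000 kip·ft²: δ_0 = 0.013974 ft and δ_{EE} = 0.000186 ft/kip.
Compatibility — the spring shortens by R_E/k under the reaction it provides: δ_0 − R_E·δ_{EE} = R_E/k. With 1/k = 1/(520×12) ft/kip = 0.00016 ft/kip, R_E = δ_0 / (δ_{EE} + 1/k) = 0.013974 / (0.000186 + 0.00016) = 40.4 kip.
Moment equilibrium about D: M_D = Σ(load moments about D) − R_E·L = 299.5 − 40.4×3.5 = 158.1 kip·ft.

M_D = 158.1 kip·ft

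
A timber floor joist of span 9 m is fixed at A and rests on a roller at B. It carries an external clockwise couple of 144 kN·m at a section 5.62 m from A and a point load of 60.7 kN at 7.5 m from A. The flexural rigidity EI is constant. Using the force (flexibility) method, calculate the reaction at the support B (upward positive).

Remove the prop at B; the released (primary) structure is a cantilever built in at A.
Downward deflection at the released point B due to the loads:
  clockwise couple 144 at a = 5.62: M₀a(2L − a)/(2EI) = 5009/EI
  point load 60.7 at a = 7.5: Pa²(3L − a)/(6EI) = 11097/EI
  δ_0 = 16106/EI
Tip deflection under a unit load at B: L³/(3EI) = 243/EI.
Compatibility at B: δ_0 − R_B·δ_{BB} = 0, so R_B = 16106/243 = 66.28 kN.

R_B = 66.28 kN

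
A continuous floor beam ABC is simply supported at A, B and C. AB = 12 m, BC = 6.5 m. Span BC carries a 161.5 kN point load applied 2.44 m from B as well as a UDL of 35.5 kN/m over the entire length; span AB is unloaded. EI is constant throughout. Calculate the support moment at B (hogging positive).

M_B = 136.1 kN·m

Insert a hinge at B; M_B is the redundant, and each span becomes simply supported.
Discontinuity in slope at B on the released structure — sum the simple-span end rotations:
  span BC: point load 161.5 at a = 2.44: Pab(L + b)/(6LEI) = 433.2/EI
  span BC: UDL 35.5: wL³/(24EI) = 406.2/EI
  relative rotation θ_0 = (0 + 839.4)/EI = 839.4/EI
A unit hogging moment at B produces rotation L₁/(3EI) + L₂/(3EI) = 6.167/EI.
Compatibility: M_B·(L₁+L₂)/(3EI) = θ_0, giving M_B = 136.1 kN·m (hogging).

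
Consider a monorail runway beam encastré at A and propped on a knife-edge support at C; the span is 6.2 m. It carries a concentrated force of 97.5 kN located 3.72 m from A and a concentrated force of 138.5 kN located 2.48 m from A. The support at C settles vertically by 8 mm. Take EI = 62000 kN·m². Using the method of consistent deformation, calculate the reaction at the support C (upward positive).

R_C = 64.68 kN

Remove the prop at C; the released (primary) structure is a cantilever built in at A.
Downward deflection at the released point C due to the loads:
  point load 97.5 at a = 3.72: Pa²(3L − a)/(6EI) = 3346/EI
  point load 138.5 at a = 2.48: Pa²(3L − a)/(6EI) = 2289/EI
  δ_0 = 5635/EI
Tip deflection under a unit load at C: L³/(3EI) = 79.44/EI.
With EI = 62000 kN·m²: δ_0 = 0.090882 m and δ_{CC} = 0.001281 m/kN.
Compatibility — the beam at C must follow the support down by 0.008 m: δ_0 − R_C·δ_{CC} = 0.008, so R_C = (0.090882 − 0.008)/0.001281 = 64.68 kN.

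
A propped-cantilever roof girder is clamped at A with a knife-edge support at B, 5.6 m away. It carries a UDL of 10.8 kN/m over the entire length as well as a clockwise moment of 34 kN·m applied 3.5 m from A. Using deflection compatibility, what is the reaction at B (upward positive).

R_B = 30.51 kN

Take the reaction at B as the redundant and release it; the primary structure is a cantilever fixed at A.
Downward deflection at the released point B due to the loads:
  UDL 10.8: wL⁴/(8EI) = 1328/EI
  clockwise couple 34 at a = 3.5: M₀a(2L − a)/(2EI) = 458.1/EI
  δ_0 = 1786/EI
Flexibility coefficient — unit upward force at B: δ_{BB} = L³/(3EI) = 58.54/EI.
Compatibility at B: δ_0 − R_B·δ_{BB} = 0, so R_B = 1786/58.54 = 30.51 kN.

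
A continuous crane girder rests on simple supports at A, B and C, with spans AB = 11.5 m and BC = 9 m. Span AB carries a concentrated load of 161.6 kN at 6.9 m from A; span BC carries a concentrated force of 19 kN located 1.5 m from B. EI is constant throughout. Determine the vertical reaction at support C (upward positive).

R_C = -20.14 kN

Take M_B as the redundant. Released structure: two simple spans AB and BC with a hinge at B.
Rotations at B on the released spans (each span's end-slope, ×1/EI):
  span AB: point load 161.6 at a = 6.9: Pab(L + a)/(6LEI) = 1368/EI
  span BC: point load 19 at a = 1.5: Pab(L + b)/(6LEI) = 65.31/EI
  relative rotation θ_0 = (1368 + 65.31)/EI = 1433/EI
A unit hogging moment at B produces rotation L₁/(3EI) + L₂/(3EI) = 6.833/EI.
Compatibility: M_B·(L₁+L₂)/(3EI) = θ_0, giving M_B = 209.7 kN·m (hogging).
Span BC, ΣM about C: R_B^{BC}·9 = 142.5 + 209.7, so R_B^{BC} = 39.14 kN and R_C = 19 − 39.14 = -20.14 kN.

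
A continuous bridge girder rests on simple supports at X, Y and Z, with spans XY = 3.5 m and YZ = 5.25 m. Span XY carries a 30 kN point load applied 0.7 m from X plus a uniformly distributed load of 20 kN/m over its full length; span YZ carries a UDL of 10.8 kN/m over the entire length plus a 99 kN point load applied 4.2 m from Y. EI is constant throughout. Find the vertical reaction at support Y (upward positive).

R_Y = 121.8 kN

Take M_Y as the redundant. Released structure: two simple spans XY and YZ with a hinge at Y.
Rotations at Y on the released spans (each span's end-slope, ×1/EI):
  span XY: point load 30 at a = 0.7: Pab(L + a)/(6LEI) = 11.76/EI
  span XY: UDL 20: wL³/(24EI) = 35.73/EI
  span YZ: UDL 10.8: wL³/(24EI) = 65.12/EI
  span YZ: point load 99 at a = 4.2: Pab(L + b)/(6LEI) = 87.32/EI
  relative rotation θ_0 = (47.49 + 152.4)/EI = 199.9/EI
A unit hogging moment at Y produces rotation L₁/(3EI) + L₂/(3EI) = 2.917/EI.
Slope continuity at Y: θ_0 = M_Y·2.917/EI, so M_Y = 199.9/2.917 = 68.55 kN·m (hogging).
Span XY, ΣM about X with M_Y applied at Y: R_Y^{XY}·3.5 = 143.5 + 68.55, so R_Y^{XY} = 60.58 kN and R_X = 100 − 60.58 = 39.42 kN.
Span YZ, ΣM about Z: R_Y^{YZ}·5.25 = 252.8 + 68.55, so R_Y^{YZ} = 61.21 kN and R_Z = 155.7 − 61.21 = 94.49 kN.
R_Y = 60.58 + 61.21 = 121.8 kN.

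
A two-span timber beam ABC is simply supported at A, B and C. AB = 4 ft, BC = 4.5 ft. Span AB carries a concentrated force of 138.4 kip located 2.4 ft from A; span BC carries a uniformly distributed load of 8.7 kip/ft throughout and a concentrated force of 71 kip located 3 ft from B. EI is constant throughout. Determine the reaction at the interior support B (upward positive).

Insert a hinge at B; M_B is the redundant, and each span becomes simply supported.
Discontinuity in slope at B on the released structure — sum the simple-span end rotations:
  span AB: point load 138.4 at a = 2.4: Pab(L + a)/(6LEI) = 141.7/EI
  span BC: UDL 8.7: wL³/(24EI) = 33.03/EI
  span BC: point load 71 at a = 3: Pab(L + b)/(6LEI) = 71/EI
  relative rotation θ_0 = (141.7 + 104)/EI = 245.8/EI
A unit hogging moment at B produces rotation L₁/(3EI) + L₂/(3EI) = 2.833/EI.
Compatibility: M_B·(L₁+L₂)/(3EI) = θ_0, giving M_B = 86.74 kip·ft (hogging).
Span AB, ΣM about A with M_B applied at B: R_B^{AB}·4 = 332.2 + 86.74, so R_B^{AB} = 104.7 kip and R_A = 138.4 − 104.7 = 33.68 kip.
Span BC, ΣM about C: R_B^{BC}·4.5 = 194.6 + 86.74, so R_B^{BC} = 62.52 kip and R_C = 110.2 − 62.52 = 47.63 kip.
R_B = 104.7 + 62.52 = 167.2 kip.

R_B = 167.2 kip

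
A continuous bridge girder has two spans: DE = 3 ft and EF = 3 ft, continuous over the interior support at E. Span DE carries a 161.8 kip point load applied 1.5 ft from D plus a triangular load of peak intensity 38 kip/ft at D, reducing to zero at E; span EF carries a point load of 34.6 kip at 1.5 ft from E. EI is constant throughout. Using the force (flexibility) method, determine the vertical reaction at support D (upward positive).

Take M_E as the redundant. Released structure: two simple spans DE and EF with a hinge at E.
End slopes at the hinge E, treating each span as simply supported:
  span DE: point load 161.8 at a = 1.5: Pab(L + a)/(6LEI) = 91.01/EI
  span DE: triangular load, peak 38: 7w₀L³/(360EI) = 19.95/EI
  span EF: point load 34.6 at a = 1.5: Pab(L + b)/(6LEI) = 19.46/EI
  relative rotation θ_0 = (111 + 19.46)/EI = 130.4/EI
A unit hogging moment at E produces rotation L₁/(3EI) + L₂/(3EI) = 2/EI.
Slope continuity at E: θ_0 = M_E·2/EI, so M_E = 130.4/2 = 65.21 kip·ft (hogging).
Span DE, ΣM about D with M_E applied at E: R_E^{DE}·3 = 299.7 + 65.21, so R_E^{DE} = 121.6 kip and R_D = 218.8 − 121.6 = 97.16 kip.

R_D = 97.16 kip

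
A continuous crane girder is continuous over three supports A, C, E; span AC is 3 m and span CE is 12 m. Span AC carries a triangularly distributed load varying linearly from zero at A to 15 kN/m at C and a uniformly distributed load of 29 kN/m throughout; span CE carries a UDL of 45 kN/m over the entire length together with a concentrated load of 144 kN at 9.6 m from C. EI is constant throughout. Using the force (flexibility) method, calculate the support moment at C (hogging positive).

M_C = 789 kN·m

Release continuity at C by inserting a hinge; the redundant is the internal moment M_C. The primary structure is two simply-supported spans AC and CE.
Rotations at C on the released spans (each span's end-slope, ×1/EI):
  span AC: triangular load, peak 15: w₀L³/(45EI) = 9/EI
  span AC: UDL 29: wL³/(24EI) = 32.62/EI
  span CE: UDL 45: wL³/(24EI) = 3240/EI
  span CE: point load 144 at a = 9.6: Pab(L + b)/(6LEI) = 663.6/EI
  relative rotation θ_0 = (41.62 + 3904)/EI = 3945/EI
A unit hogging moment at C produces rotation L₁/(3EI) + L₂/(3EI) = 5/EI.
Compatibility: M_C·(L₁+L₂)/(3EI) = θ_0, giving M_C = 789 kN·m (hogging).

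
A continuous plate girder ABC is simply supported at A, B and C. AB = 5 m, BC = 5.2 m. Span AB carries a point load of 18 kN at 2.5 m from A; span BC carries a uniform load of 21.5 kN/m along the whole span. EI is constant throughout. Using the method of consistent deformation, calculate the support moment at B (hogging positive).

Insert a hinge at B; M_B is the redundant, and each span becomes simply supported.
Rotations at B on the released spans (each span's end-slope, ×1/EI):
  span AB: point load 18 at a = 2.5: Pab(L + a)/(6LEI) = 28.12/EI
  span BC: UDL 21.5: wL³/(24EI) = 126/EI
  relative rotation θ_0 = (28.12 + 126)/EI = 154.1/EI
A unit hogging moment at B produces rotation L₁/(3EI) + L₂/(3EI) = 3.4/EI.
Slope continuity at B: θ_0 = M_B·3.4/EI, so M_B = 154.1/3.4 = 45.32 kN·m (hogging).

M_B = 45.32 kN·m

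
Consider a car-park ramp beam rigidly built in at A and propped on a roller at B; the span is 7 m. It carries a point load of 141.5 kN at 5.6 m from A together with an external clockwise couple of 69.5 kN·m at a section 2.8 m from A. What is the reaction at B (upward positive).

R_B = 109.1 kN

Choose R_B as the redundant. The primary structure is the cantilever fixed at A.
Deflection at B on the released cantilever, summing each load's contribution:
  point load 141.5 at a = 5.6: Pa²(3L − a)/(6EI) = 11389/EI
  clockwise couple 69.5 at a = 2.8: M₀a(2L − a)/(2EI) = 1090/EI
  δ_0 = 12479/EI
Flexibility coefficient — unit upward force at B: δ_{BB} = L³/(3EI) = 114.3/EI.
The prop prevents deflection at B: R_B = δ_0/δ_{BB} = 12479/114.3 = 109.1 kN.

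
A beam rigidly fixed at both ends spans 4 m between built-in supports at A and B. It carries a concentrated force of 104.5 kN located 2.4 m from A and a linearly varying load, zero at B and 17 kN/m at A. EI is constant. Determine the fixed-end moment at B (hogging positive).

Take the two fixed-end moments M_A, M_B as redundants; the released structure is the simple span AB.
On the primary (simply-supported) span, the end slopes from the loading are:
  at A: point load 104.5 at a = 2.4: Pab(L + b)/(6LEI) = 93.63/EI
  at B: point load 104.5 at a = 2.4: Pab(L + a)/(6LEI) = 107/EI
  at A: triangular load, peak 17: w₀L³/(45EI) = 24.18/EI
  at B: triangular load, peak 17: 7w₀L³/(360EI) = 21.16/EI
  θ_A0 = 117.8/EI,  θ_B0 = 128.2/EI
Flexibility coefficients: a unit moment at one end gives L/(3EI) there and L/(6EI) at the far end, so f₁₁ = f₂₂ = 1.333/EI and f₁₂ = f₂₁ = 0.6667/EI.
Compatibility — zero rotation at each built-in end:
  1.333 M_A + 0.6667 M_B = 117.8
  0.6667 M_A + 1.333 M_B = 128.2
Solving the pair gives M_A = 53.73 kN·m and M_B = 69.26 kN·m (hogging).

M_B = 69.26 kN·m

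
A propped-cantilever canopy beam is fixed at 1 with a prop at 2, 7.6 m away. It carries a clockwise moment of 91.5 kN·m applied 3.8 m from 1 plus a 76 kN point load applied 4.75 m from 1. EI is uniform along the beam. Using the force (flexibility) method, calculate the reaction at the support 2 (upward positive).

Remove the prop at 2; the released (primary) structure is a cantilever built in at 1.
Downward deflection at the released point 2 due to the loads:
  clockwise couple 91.5 at a = 3.8: M₀a(2L − a)/(2EI) = 1982/EI
  point load 76 at a = 4.75: Pa²(3L − a)/(6EI) = 5159/EI
  δ_0 = 7140/EI
Flexibility coefficient — unit upward force at 2: δ_{22} = L³/(3EI) = 146.3/EI.
The prop prevents deflection at 2: R_2 = δ_0/δ_{22} = 7140/146.3 = 48.8 kN.

R_2 = 48.8 kN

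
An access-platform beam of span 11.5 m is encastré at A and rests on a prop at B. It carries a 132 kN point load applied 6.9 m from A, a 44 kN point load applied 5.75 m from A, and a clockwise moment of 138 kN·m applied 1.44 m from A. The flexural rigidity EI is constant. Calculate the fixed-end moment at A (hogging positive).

Choose R_B as the redundant. The primary structure is the cantilever fixed at A.
Deflection at B on the released cantilever, summing each load's contribution:
  point load 132 at a = 6.9: Pa²(3L − a)/(6EI) = 28909/EI
  point load 44 at a = 5.75: Pa²(3L − a)/(6EI) = 6971/EI
  clockwise couple 138 at a = 1.44: M₀a(2L − a)/(2EI) = 2142/EI
  δ_0 = 38022/EI
Tip deflection under a unit load at B: L³/(3EI) = 507/EI.
The prop prevents deflection at B: R_B = δ_0/δ_{BB} = 38022/507 = 75 kN.
Moment equilibrium about A: M_A = Σ(load moments about A) − R_B·L = 1302 − 75×11.5 = 439.3 kN·m.

M_A = 439.3 kN·m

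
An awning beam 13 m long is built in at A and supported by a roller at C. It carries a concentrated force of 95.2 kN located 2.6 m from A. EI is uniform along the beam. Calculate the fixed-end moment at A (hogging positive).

M_A = 178.2 kN·m

Choose R_C as the redundant. The primary structure is the cantilever fixed at A.
Free-end deflection of the primary structure under the applied loading (downward +):
  point load 95.2 at a = 2.6: Pa²(3L − a)/(6EI) = 3904/EI
Tip deflection under a unit load at C: L³/(3EI) = 732.3/EI.
Compatibility at C: δ_0 − R_C·δ_{CC} = 0, so R_C = 3904/732.3 = 5.331 kN.
Moment equilibrium about A: M_A = Σ(load moments about A) − R_C·L = 247.5 − 5.331×13 = 178.2 kN·m.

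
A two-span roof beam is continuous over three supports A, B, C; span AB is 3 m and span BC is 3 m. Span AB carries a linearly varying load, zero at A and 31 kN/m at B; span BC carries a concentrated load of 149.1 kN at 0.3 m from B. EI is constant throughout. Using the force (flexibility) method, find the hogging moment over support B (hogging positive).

M_B = 28.42 kN·m

Insert a hinge at B; M_B is the redundant, and each span becomes simply supported.
End slopes at the hinge B, treating each span as simply supported:
  span AB: triangular load, peak 31: w₀L³/(45EI) = 18.6/EI
  span BC: point load 149.1 at a = 0.3: Pab(L + b)/(6LEI) = 38.24/EI
  relative rotation θ_0 = (18.6 + 38.24)/EI = 56.84/EI
A unit hogging moment at B produces rotation L₁/(3EI) + L₂/(3EI) = 2/EI.
Compatibility: M_B·(L₁+L₂)/(3EI) = θ_0, giving M_B = 28.42 kN·m (hogging).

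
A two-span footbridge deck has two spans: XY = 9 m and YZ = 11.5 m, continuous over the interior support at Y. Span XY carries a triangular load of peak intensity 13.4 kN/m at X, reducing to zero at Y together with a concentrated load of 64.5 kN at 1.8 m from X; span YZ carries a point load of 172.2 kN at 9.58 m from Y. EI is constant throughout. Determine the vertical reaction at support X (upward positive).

Release continuity at Y by inserting a hinge; the redundant is the internal moment M_Y. The primary structure is two simply-supported spans XY and YZ.
Discontinuity in slope at Y on the released structure — sum the simple-span end rotations:
  span XY: triangular load, peak 13.4: 7w₀L³/(360EI) = 189.9/EI
  span XY: point load 64.5 at a = 1.8: Pab(L + a)/(6LEI) = 167.2/EI
  span YZ: point load 172.2 at a = 9.58: Pab(L + b)/(6LEI) = 616/EI
  relative rotation θ_0 = (357.1 + 616)/EI = 973.2/EI
A unit hogging moment at Y produces rotation L₁/(3EI) + L₂/(3EI) = 6.833/EI.
Slope continuity at Y: θ_0 = M_Y·6.833/EI, so M_Y = 973.2/6.833 = 142.4 kN·m (hogging).
Span XY, ΣM about X with M_Y applied at Y: R_Y^{XY}·9 = 297 + 142.4, so R_Y^{XY} = 48.82 kN and R_X = 124.8 − 48.82 = 75.98 kN.

R_X = 75.98 kN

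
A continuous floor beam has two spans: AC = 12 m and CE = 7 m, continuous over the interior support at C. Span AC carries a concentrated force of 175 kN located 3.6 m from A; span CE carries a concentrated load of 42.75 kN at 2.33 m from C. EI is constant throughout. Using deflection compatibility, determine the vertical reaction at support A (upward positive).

Insert a hinge at C; M_C is the redundant, and each span becomes simply supported.
Discontinuity in slope at C on the released structure — sum the simple-span end rotations:
  span AC: point load 175 at a = 3.6: Pab(L + a)/(6LEI) = 1147/EI
  span CE: point load 42.75 at a = 2.33: Pab(L + b)/(6LEI) = 129.2/EI
  relative rotation θ_0 = (1147 + 129.2)/EI = 1276/EI
A unit hogging moment at C produces rotation L₁/(3EI) + L₂/(3EI) = 6.333/EI.
Slope continuity at C: θ_0 = M_C·6.333/EI, so M_C = 1276/6.333 = 201.4 kN·m (hogging).
Span AC, ΣM about A with M_C applied at C: R_C^{AC}·12 = 630 + 201.4, so R_C^{AC} = 69.29 kN and R_A = 175 − 69.29 = 105.7 kN.

R_A = 105.7 kN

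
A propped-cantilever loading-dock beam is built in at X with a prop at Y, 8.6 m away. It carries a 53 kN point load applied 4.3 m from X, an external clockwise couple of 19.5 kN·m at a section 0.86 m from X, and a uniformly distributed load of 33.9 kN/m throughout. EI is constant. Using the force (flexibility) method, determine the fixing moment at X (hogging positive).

M_X = 412.8 kN·m

Remove the prop at Y; the released (primary) structure is a cantilever built in at X.
Deflection at Y on the released cantilever, summing each load's contribution:
  point load 53 at a = 4.3: Pa²(3L − a)/(6EI) = 3512/EI
  clockwise couple 19.5 at a = 0.86: M₀a(2L − a)/(2EI) = 137/EI
  UDL 33.9: wL⁴/(8EI) = 23179/EI
  δ_0 = 26828/EI
Tip deflection under a unit load at Y: L³/(3EI) = 212/EI.
Compatibility at Y: δ_0 − R_Y·δ_{YY} = 0, so R_Y = 26828/212 = 126.5 kN.
Moment equilibrium about X: M_X = Σ(load moments about X) − R_Y·L = 1501 − 126.5×8.6 = 412.8 kN·m.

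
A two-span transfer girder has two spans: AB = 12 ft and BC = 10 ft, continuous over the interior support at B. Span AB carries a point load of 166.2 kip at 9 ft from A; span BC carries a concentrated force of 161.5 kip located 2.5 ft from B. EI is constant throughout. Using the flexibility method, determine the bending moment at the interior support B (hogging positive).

M_B = 298.9 kip·ft

Insert a hinge at B; M_B is the redundant, and each span becomes simply supported.
End slopes at the hinge B, treating each span as simply supported:
  span AB: point load 166.2 at a = 9: Pab(L + a)/(6LEI) = 1309/EI
  span BC: point load 161.5 at a = 2.5: Pab(L + b)/(6LEI) = 883.2/EI
  relative rotation θ_0 = (1309 + 883.2)/EI = 2192/EI
A unit hogging moment at B produces rotation L₁/(3EI) + L₂/(3EI) = 7.333/EI.
Compatibility: M_B·(L₁+L₂)/(3EI) = θ_0, giving M_B = 298.9 kip·ft (hogging).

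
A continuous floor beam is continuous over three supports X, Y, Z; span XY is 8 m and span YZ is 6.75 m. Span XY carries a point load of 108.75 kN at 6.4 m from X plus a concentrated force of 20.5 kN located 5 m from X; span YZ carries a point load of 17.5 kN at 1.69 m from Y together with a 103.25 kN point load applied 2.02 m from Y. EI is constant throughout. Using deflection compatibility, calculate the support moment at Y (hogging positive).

Insert a hinge at Y; M_Y is the redundant, and each span becomes simply supported.
Rotations at Y on the released spans (each span's end-slope, ×1/EI):
  span XY: point load 108.75 at a = 6.4: Pab(L + a)/(6LEI) = 334.1/EI
  span XY: point load 20.5 at a = 5: Pab(L + a)/(6LEI) = 83.28/EI
  span YZ: point load 17.5 at a = 1.69: Pab(L + b)/(6LEI) = 43.64/EI
  span YZ: point load 103.25 at a = 2.02: Pab(L + b)/(6LEI) = 279.6/EI
  relative rotation θ_0 = (417.4 + 323.3)/EI = 740.6/EI
A unit hogging moment at Y produces rotation L₁/(3EI) + L₂/(3EI) = 4.917/EI.
Compatibility: M_Y·(L₁+L₂)/(3EI) = θ_0, giving M_Y = 150.6 kN·m (hogging).

M_Y = 150.6 kN·m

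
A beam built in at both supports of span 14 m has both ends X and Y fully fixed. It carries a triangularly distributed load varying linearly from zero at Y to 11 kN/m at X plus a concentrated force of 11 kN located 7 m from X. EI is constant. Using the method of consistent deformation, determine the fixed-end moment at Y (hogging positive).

Release both end moments; the primary structure is a simply-supported span XY with redundants M_X and M_Y.
On the primary (simply-supported) span, the end slopes from the loading are:
  at X: triangular load, peak 11: w₀L³/(45EI) = 670.8/EI
  at Y: triangular load, peak 11: 7w₀L³/(360EI) = 586.9/EI
  at X: point load 11 at a = 7: Pab(L + b)/(6LEI) = 134.8/EI
  at Y: point load 11 at a = 7: Pab(L + a)/(6LEI) = 134.8/EI
  θ_X0 = 805.5/EI,  θ_Y0 = 721.7/EI
Flexibility coefficients: a unit moment at one end gives L/(3EI) there and L/(6EI) at the far end, so f₁₁ = f₂₂ = 4.667/EI and f₁₂ = f₂₁ = 2.333/EI.
Compatibility — zero rotation at each built-in end:
  4.667 M_X + 2.333 M_Y = 805.5
  2.333 M_X + 4.667 M_Y = 721.7
Solving the pair gives M_X = 127 kN·m and M_Y = 91.12 kN·m (hogging).

M_Y = 91.12 kN·m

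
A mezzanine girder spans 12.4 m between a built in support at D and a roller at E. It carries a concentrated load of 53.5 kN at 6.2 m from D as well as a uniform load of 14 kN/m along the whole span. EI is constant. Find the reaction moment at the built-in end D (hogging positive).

M_D = 393.5 kN·m

Take the reaction at E as the redundant and release it; the primary structure is a cantilever fixed at D.
Downward deflection at the released point E due to the loads:
  point load 53.5 at a = 6.2: Pa²(3L − a)/(6EI) = 10625/EI
  UDL 14: wL⁴/(8EI) = 41374/EI
  δ_0 = 51999/EI
Tip deflection under a unit load at E: L³/(3EI) = 635.5/EI.
Compatibility at E: δ_0 − R_E·δ_{EE} = 0, so R_E = 51999/635.5 = 81.82 kN.
Moment equilibrium about D: M_D = Σ(load moments about D) − R_E·L = 1408 − 81.82×12.4 = 393.5 kN·m.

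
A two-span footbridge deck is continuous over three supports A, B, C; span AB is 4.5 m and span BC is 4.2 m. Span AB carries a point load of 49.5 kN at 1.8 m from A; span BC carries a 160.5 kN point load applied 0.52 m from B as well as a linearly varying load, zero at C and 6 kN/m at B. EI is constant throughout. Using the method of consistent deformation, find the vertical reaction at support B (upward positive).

R_B = 194.6 kN

Take M_B as the redundant. Released structure: two simple spans AB and BC with a hinge at B.
Rotations at B on the released spans (each span's end-slope, ×1/EI):
  span AB: point load 49.5 at a = 1.8: Pab(L + a)/(6LEI) = 56.13/EI
  span BC: point load 160.5 at a = 0.52: Pab(L + b)/(6LEI) = 96.04/EI
  span BC: triangular load, peak 6: w₀L³/(45EI) = 9.878/EI
  relative rotation θ_0 = (56.13 + 105.9)/EI = 162.1/EI
A unit hogging moment at B produces rotation L₁/(3EI) + L₂/(3EI) = 2.9/EI.
Slope continuity at B: θ_0 = M_B·2.9/EI, so M_B = 162.1/2.9 = 55.88 kN·m (hogging).
Span AB, ΣM about A with M_B applied at B: R_B^{AB}·4.5 = 89.1 + 55.88, so R_B^{AB} = 32.22 kN and R_A = 49.5 − 32.22 = 17.28 kN.
Span BC, ΣM about C: R_B^{BC}·4.2 = 625.9 + 55.88, so R_B^{BC} = 162.3 kN and R_C = 173.1 − 162.3 = 10.77 kN.
R_B = 32.22 + 162.3 = 194.6 kN.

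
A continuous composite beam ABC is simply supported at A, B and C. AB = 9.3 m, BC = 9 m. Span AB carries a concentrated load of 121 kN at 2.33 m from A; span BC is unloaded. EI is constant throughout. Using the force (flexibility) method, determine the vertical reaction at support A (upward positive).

Take M_B as the redundant. Released structure: two simple spans AB and BC with a hinge at B.
End slopes at the hinge B, treating each span as simply supported:
  span AB: point load 121 at a = 2.33: Pab(L + a)/(6LEI) = 409.6/EI
  relative rotation θ_0 = (409.6 + 0)/EI = 409.6/EI
A unit hogging moment at B produces rotation L₁/(3EI) + L₂/(3EI) = 6.1/EI.
Slope continuity at B: θ_0 = M_B·6.1/EI, so M_B = 409.6/6.1 = 67.14 kN·m (hogging).
Span AB, ΣM about A with M_B applied at B: R_B^{AB}·9.3 = 281.9 + 67.14, so R_B^{AB} = 37.53 kN and R_A = 121 − 37.53 = 83.47 kN.

R_A = 83.47 kN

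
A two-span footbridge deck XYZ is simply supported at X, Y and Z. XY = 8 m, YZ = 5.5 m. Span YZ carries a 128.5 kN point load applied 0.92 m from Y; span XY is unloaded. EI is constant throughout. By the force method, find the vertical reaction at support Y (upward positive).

Release continuity at Y by inserting a hinge; the redundant is the internal moment M_Y. The primary structure is two simply-supported spans XY and YZ.
End slopes at the hinge Y, treating each span as simply supported:
  span YZ: point load 128.5 at a = 0.92: Pab(L + b)/(6LEI) = 165.4/EI
  relative rotation θ_0 = (0 + 165.4)/EI = 165.4/EI
A unit hogging moment at Y produces rotation L₁/(3EI) + L₂/(3EI) = 4.5/EI.
Compatibility: M_Y·(L₁+L₂)/(3EI) = θ_0, giving M_Y = 36.75 kN·m (hogging).
Span XY, ΣM about X with M_Y applied at Y: R_Y^{XY}·8 = 0 + 36.75, so R_Y^{XY} = 4.594 kN and R_X = 0 − 4.594 = -4.594 kN.
Span YZ, ΣM about Z: R_Y^{YZ}·5.5 = 588.5 + 36.75, so R_Y^{YZ} = 113.7 kN and R_Z = 128.5 − 113.7 = 14.81 kN.
R_Y = 4.594 + 113.7 = 118.3 kN.

R_Y = 118.3 kN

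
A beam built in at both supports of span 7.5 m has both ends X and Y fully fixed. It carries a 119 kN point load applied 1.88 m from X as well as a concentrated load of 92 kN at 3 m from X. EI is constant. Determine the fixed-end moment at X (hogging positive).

M_X = 225 kN·m

Take the two fixed-end moments M_X, M_Y as redundants; the released structure is the simple span XY.
End rotations of the released simple span under the applied load (×1/EI):
  at X: point load 119 at a = 1.88: Pab(L + b)/(6LEI) = 366.6/EI
  at Y: point load 119 at a = 1.88: Pab(L + a)/(6LEI) = 262.1/EI
  at X: point load 92 at a = 3: Pab(L + b)/(6LEI) = 331.2/EI
  at Y: point load 92 at a = 3: Pab(L + a)/(6LEI) = 289.8/EI
  θ_X0 = 697.8/EI,  θ_Y0 = 551.9/EI
Flexibility coefficients: a unit moment at one end gives L/(3EI) there and L/(6EI) at the far end, so f₁₁ = f₂₂ = 2.5/EI and f₁₂ = f₂₁ = 1.25/EI.
Compatibility — zero rotation at each built-in end:
  2.5 M_X + 1.25 M_Y = 697.8
  1.25 M_X + 2.5 M_Y = 551.9
Solving the pair gives M_X = 225 kN·m and M_Y = 108.3 kN·m (hogging).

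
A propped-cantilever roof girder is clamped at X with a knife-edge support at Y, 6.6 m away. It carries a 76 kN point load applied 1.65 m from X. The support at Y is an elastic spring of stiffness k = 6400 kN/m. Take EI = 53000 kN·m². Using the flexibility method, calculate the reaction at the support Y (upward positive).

Choose R_Y as the redundant. The primary structure is the cantilever fixed at X.
Deflection at Y on the released cantilever, summing each load's contribution:
  point load 76 at a = 1.65: Pa²(3L − a)/(6EI) = 625.9/EI
Tip deflection under a unit load at Y: L³/(3EI) = 95.83/EI.
With EI = 53000 kN·m²: δ_0 = 0.011809 m and δ_{YY} = 0.001808 m/kN.
Compatibility — the spring shortens by R_Y/k under the reaction it provides: δ_0 − R_Y·δ_{YY} = R_Y/k. With 1/k = 0.000156 m/kN, R_Y = δ_0 / (δ_{YY} + 1/k) = 0.011809 / (0.001808 + 0.000156) = 6.012 kN.

R_Y = 6.012 kN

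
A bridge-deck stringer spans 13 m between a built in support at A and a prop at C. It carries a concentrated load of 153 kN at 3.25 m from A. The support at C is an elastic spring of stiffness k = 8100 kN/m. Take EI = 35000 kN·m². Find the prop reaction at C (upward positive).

R_C = 13.07 kN

Release the roller at C. Primary structure: cantilever fixed at A.
Free-end deflection of the primary structure under the applied loading (downward +):
  point load 153 at a = 3.25: Pa²(3L − a)/(6EI) = 9629/EI
Flexibility coefficient — unit upward force at C: δ_{CC} = L³/(3EI) = 732.3/EI.
With EI = 35000 kN·m²: δ_0 = 0.27512 m and δ_{CC} = 0.020924 m/kN.
Compatibility — the spring shortens by R_C/k under the reaction it provides: δ_0 − R_C·δ_{CC} = R_C/k. With 1/k = 0.000123 m/kN, R_C = δ_0 / (δ_{CC} + 1/k) = 0.27512 / (0.020924 + 0.000123) = 13.07 kN.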